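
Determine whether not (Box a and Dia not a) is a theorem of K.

Yes, valid

Tableau for the negation Box a and Dia not a:
1. Box a and Dia not a, w0
2. Box a, w0   [and-rule on 1]
3. Dia not a, w0   [and-rule on 1]
4. not a, w1   [Dia-rule on 3: fresh world w1, w0Rw1]
5. a, w1   [Box-rule on 2 via w0Rw1]
Accessibility: w0Rw1
Branch closes: a and not a both at w1.
All branches of the negation close; one closing branch shown above.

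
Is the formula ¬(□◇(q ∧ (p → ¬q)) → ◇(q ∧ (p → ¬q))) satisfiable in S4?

1. ¬(□◇(q ∧ (p → ¬q)) → ◇(q ∧ (p → ¬q))), 0
2. □◇(q ∧ (p → ¬q)), 0
3. ¬◇(q ∧ (p → ¬q)), 0
4. ◇(q ∧ (p → ¬q)), 0
5. ¬(q ∧ (p → ¬q)), 0
6. ¬(p → ¬q), 0
7. p, 0
8. q, 0
9. q ∧ (p → ¬q), 1
10. q, 1
11. p → ¬q, 1
12. ◇(q ∧ (p → ¬q)), 1
13. ¬(q ∧ (p → ¬q)), 1
14. ¬p, 1
15. ¬(p → ¬q), 1
16. p, 1
Accessibility: 0R0, 0R1, 1R1
Branch closes: p and ¬p both at 1.
(One branch shown.) All branches close.

Unsatisfiable (every branch closes)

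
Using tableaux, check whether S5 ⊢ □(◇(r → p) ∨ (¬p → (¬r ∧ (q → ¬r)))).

Tableau for the negation ¬□(◇(r → p) ∨ (¬p → (¬r ∧ (q → ¬r)))):
1. ¬□(◇(r → p) ∨ (¬p → (¬r ∧ (q → ¬r)))), w0
2. ¬(◇(r → p) ∨ (¬p → (¬r ∧ (q → ¬r)))), w1
3. ¬◇(r → p), w1
4. ¬(¬p → (¬r ∧ (q → ¬r))), w1
5. ¬p, w1
6. ¬(¬r ∧ (q → ¬r)), w1
7. ¬(r → p), w0
8. r, w0
9. ¬p, w0
10. ¬(r → p), w1
11. r, w1
12. ¬(q → ¬r), w1
13. q, w1
Accessibility: w0Rw0, w0Rw1, w1Rw0, w1Rw1
The negation has an open branch (countermodel exists).

Not valid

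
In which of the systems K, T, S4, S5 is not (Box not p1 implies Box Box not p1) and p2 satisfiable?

S4-tableau for the formula:
1. not (Box not p1 implies Box Box not p1) and p2, w0
2. not (Box not p1 implies Box Box not p1), w0
3. p2, w0
4. Box not p1, w0
5. not Box Box not p1, w0
6. not p1, w0
7. not Box not p1, w1
8. not p1, w1
9. p1, w2
10. not p1, w2
Accessibility: w0Rw0, w0Rw1, w0Rw2, w1Rw1, w1Rw2, w2Rw2
Branch closes: p1 and not p1 both at w2.
Every branch closes (one shown): unsatisfiable in S4, hence also in S5 (every S5-frame is an S4-frame).
T-tableau for the formula:
1. not (Box not p1 implies Box Box not p1) and p2, w0
2. not (Box not p1 implies Box Box not p1), w0
3. p2, w0
4. Box not p1, w0
5. not Box Box not p1, w0
6. not p1, w0
7. not Box not p1, w1
8. not p1, w1
9. p1, w2
Accessibility: w0Rw0, w0Rw1, w1Rw1, w1Rw2, w2Rw2
Complete open branch: satisfiable in T, hence also in K (this T-model is also a K-model).

K, T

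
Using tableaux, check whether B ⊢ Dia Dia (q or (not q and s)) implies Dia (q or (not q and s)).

Invalid (countermodel exists)

Tableau for the negation not (Dia Dia (q or (not q and s)) implies Dia (q or (not q and s))):
1. not (Dia Dia (q or (not q and s)) implies Dia (q or (not q and s))), 0
2. Dia Dia (q or (not q and s)), 0
3. not Dia (q or (not q and s)), 0
4. not (q or (not q and s)), 0
5. not q, 0
6. not (not q and s), 0
7. not s, 0
8. Dia (q or (not q and s)), 1
9. not (q or (not q and s)), 1
10. not q, 1
11. not (not q and s), 1
12. not s, 1
13. q or (not q and s), 2
14. not q and s, 2
15. not q, 2
16. s, 2
Accessibility: 0R0, 0R1, 1R0, 1R1, 1R2, 2R1, 2R2
The negation has an open branch (countermodel exists).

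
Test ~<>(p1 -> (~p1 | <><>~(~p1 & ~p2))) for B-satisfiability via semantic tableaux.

No, unsatisfiable

1. ~<>(p1 -> (~p1 | <><>~(~p1 & ~p2))), u
2. ~(p1 -> (~p1 | <><>~(~p1 & ~p2))), u
3. p1, u
4. ~(~p1 | <><>~(~p1 & ~p2)), u
5. ~<><>~(~p1 & ~p2), u
6. ~<>~(~p1 & ~p2), u
7. ~p1 & ~p2, u
8. ~p1, u
9. ~p2, u
Accessibility: uRu
Branch closes: p1 and ~p1 both at u.
Every branch closes; the branch above is one of them.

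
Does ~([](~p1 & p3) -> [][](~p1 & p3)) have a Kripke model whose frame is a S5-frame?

1. ~([](~p1 & p3) -> [][](~p1 & p3)), 0
2. [](~p1 & p3), 0   [~->-rule on 1]
3. ~[][](~p1 & p3), 0   [~->-rule on 1]
4. ~p1 & p3, 0   [[]-rule on 2 via 0R0]
5. ~p1, 0   [&-rule on 4]
6. p3, 0   [&-rule on 4]
7. ~[](~p1 & p3), 1   [~[]-rule on 3: fresh world 1, 0R1]
8. ~p1 & p3, 1   [[]-rule on 2 via 0R1]
9. ~p1, 1   [&-rule on 8]
10. p3, 1   [&-rule on 8]
11. ~(~p1 & p3), 2   [~[]-rule on 7: fresh world 2, 1R2]
12. ~p1 & p3, 2   [[]-rule on 2 via 0R2]
13. ~p1, 2   [&-rule on 12]
14. p3, 2   [&-rule on 12]
15. ~p3, 2   [~&-rule on 11 (branches; this branch)]
Accessibility: 0R0, 0R1, 0R2, 1R0, 1R1, 1R2, 2R0, 2R1, 2R2
Branch closes: p3 and ~p3 both at 2.
All branches of the tableau close; one closing branch shown above.

Unsatisfiable (every branch closes)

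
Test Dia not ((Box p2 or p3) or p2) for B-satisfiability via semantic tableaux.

Satisfiable

1. Dia not ((Box p2 or p3) or p2), u
2. not ((Box p2 or p3) or p2), v
3. not (Box p2 or p3), v
4. not p2, v
5. not Box p2, v
6. not p3, v
7. not p2, w
Accessibility: uRu, uRv, vRu, vRv, vRw, wRv, wRw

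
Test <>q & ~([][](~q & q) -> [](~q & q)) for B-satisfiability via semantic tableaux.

1. <>q & ~([][](~q & q) -> [](~q & q)), u
2. <>q, u   [&-rule on 1]
3. ~([][](~q & q) -> [](~q & q)), u   [&-rule on 1]
4. [][](~q & q), u   [~->-rule on 3]
5. ~[](~q & q), u   [~->-rule on 3]
6. [](~q & q), u   [[]-rule on 4 via uRu]
7. ~q & q, u   [[]-rule on 6 via uRu]
8. ~q, u   [&-rule on 7]
9. q, u   [&-rule on 7]
Accessibility: uRu
Branch closes: q and ~q both at u.
(One branch shown.) All branches close.

Unsatisfiable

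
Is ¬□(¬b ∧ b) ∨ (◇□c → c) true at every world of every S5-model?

Tableau for the negation ¬(¬□(¬b ∧ b) ∨ (◇□c → c)):
1. ¬(¬□(¬b ∧ b) ∨ (◇□c → c)), u
2. □(¬b ∧ b), u
3. ¬(◇□c → c), u
4. ◇□c, u
5. ¬c, u
6. ¬b ∧ b, u
7. ¬b, u
8. b, u
Accessibility: uRu
Branch closes: b and ¬b both at u.
Every branch of the negation's tableau closes; the branch above is one of them.

Yes, valid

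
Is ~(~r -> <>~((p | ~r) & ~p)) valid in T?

Invalid (countermodel exists)

Tableau for the negation ~r -> <>~((p | ~r) & ~p):
1. ~r -> <>~((p | ~r) & ~p), u
2. <>~((p | ~r) & ~p), u   [->-rule on 1 (branches; this branch)]
3. ~((p | ~r) & ~p), v   [<>-rule on 2: fresh world v, uRv]
4. p, v   [~&-rule on 3 (branches; this branch)]
Accessibility: uRu, uRv, vRv
The negation has an open branch (countermodel exists).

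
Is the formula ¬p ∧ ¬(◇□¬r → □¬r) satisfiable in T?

Satisfiable

1. ¬p ∧ ¬(◇□¬r → □¬r), 0
2. ¬p, 0
3. ¬(◇□¬r → □¬r), 0
4. ◇□¬r, 0
5. ¬□¬r, 0
6. □¬r, 1
7. ¬r, 1
8. r, 2
Accessibility: 0R0, 0R1, 0R2, 1R1, 2R2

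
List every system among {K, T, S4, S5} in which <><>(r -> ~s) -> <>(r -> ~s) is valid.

S4, S5

T-tableau for the negation ~(<><>(r -> ~s) -> <>(r -> ~s)):
1. ~(<><>(r -> ~s) -> <>(r -> ~s)), 0
2. <><>(r -> ~s), 0
3. ~<>(r -> ~s), 0
4. ~(r -> ~s), 0
5. r, 0
6. s, 0
7. <>(r -> ~s), 1
8. ~(r -> ~s), 1
9. r, 1
10. s, 1
11. r -> ~s, 2
12. ~s, 2
Accessibility: 0R0, 0R1, 1R1, 1R2, 2R2
Complete open branch: countermodel on a T-frame, so not valid in T, nor in K (the same frame is also a K-frame).
S4-tableau for the negation ~(<><>(r -> ~s) -> <>(r -> ~s)):
1. ~(<><>(r -> ~s) -> <>(r -> ~s)), 0
2. <><>(r -> ~s), 0
3. ~<>(r -> ~s), 0
4. ~(r -> ~s), 0
5. r, 0
6. s, 0
7. <>(r -> ~s), 1
8. ~(r -> ~s), 1
9. r, 1
10. s, 1
11. r -> ~s, 2
12. ~(r -> ~s), 2
13. r, 2
14. s, 2
15. ~s, 2
Accessibility: 0R0, 0R1, 0R2, 1R1, 1R2, 2R2
Branch closes: s and ~s both at 2.
Every branch closes (one shown): valid in S4, hence also in S5 (every theorem of S4 is a theorem of S5).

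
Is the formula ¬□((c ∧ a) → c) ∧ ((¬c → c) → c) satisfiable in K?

No, unsatisfiable

1. ¬□((c ∧ a) → c) ∧ ((¬c → c) → c), 0
2. ¬□((c ∧ a) → c), 0
3. (¬c → c) → c, 0
4. ¬(¬c → c), 0
5. ¬c, 0
6. ¬((c ∧ a) → c), 1
7. c ∧ a, 1
8. ¬c, 1
9. c, 1
10. a, 1
Accessibility: 0R1
Branch closes: c and ¬c both at 1.
(One branch shown.) All branches close.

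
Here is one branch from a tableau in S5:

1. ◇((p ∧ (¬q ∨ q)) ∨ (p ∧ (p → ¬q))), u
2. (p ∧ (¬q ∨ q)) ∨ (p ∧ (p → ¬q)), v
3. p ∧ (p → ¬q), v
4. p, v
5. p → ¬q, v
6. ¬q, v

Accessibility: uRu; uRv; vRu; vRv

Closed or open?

Not closed

No world carries both an atom and its negation.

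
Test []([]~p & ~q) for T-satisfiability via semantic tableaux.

1. []([]~p & ~q), 0
2. []~p & ~q, 0   [[]-rule on 1 via 0R0]
3. []~p, 0   [&-rule on 2]
4. ~q, 0   [&-rule on 2]
5. ~p, 0   [[]-rule on 3 via 0R0]
Accessibility: 0R0

Satisfiable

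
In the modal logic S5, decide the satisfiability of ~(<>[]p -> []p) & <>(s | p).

1. ~(<>[]p -> []p) & <>(s | p), u
2. ~(<>[]p -> []p), u
3. <>(s | p), u
4. <>[]p, u
5. ~[]p, u
6. s | p, v
7. s, v
8. []p, w
9. p, u
10. p, v
11. p, w
12. ~p, x
13. p, x
Accessibility: uRu, uRv, uRw, uRx, vRu, vRv, vRw, vRx, wRu, wRv, wRw, wRx, xRu, xRv, xRw, xRx
Branch closes: p and ~p both at x.
Every branch closes; the branch above is one of them.

Unsatisfiable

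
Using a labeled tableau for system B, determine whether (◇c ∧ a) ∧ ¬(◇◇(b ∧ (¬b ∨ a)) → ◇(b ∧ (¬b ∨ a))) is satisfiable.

Satisfiable (open branch found)

1. (◇c ∧ a) ∧ ¬(◇◇(b ∧ (¬b ∨ a)) → ◇(b ∧ (¬b ∨ a))), 0
2. ◇c ∧ a, 0
3. ¬(◇◇(b ∧ (¬b ∨ a)) → ◇(b ∧ (¬b ∨ a))), 0
4. ◇c, 0
5. a, 0
6. ◇◇(b ∧ (¬b ∨ a)), 0
7. ¬◇(b ∧ (¬b ∨ a)), 0
8. ¬(b ∧ (¬b ∨ a)), 0
9. ¬b, 0
10. c, 1
11. ¬(b ∧ (¬b ∨ a)), 1
12. ¬(¬b ∨ a), 1
13. b, 1
14. ¬a, 1
15. ◇(b ∧ (¬b ∨ a)), 2
16. ¬(b ∧ (¬b ∨ a)), 2
17. ¬(¬b ∨ a), 2
18. b, 2
19. ¬a, 2
20. b ∧ (¬b ∨ a), 3
21. b, 3
22. ¬b ∨ a, 3
23. a, 3
Accessibility: 0R0, 0R1, 0R2, 1R0, 1R1, 2R0, 2R2, 2R3, 3R2, 3R3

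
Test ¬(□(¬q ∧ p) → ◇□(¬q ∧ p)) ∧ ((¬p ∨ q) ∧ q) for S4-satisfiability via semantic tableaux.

1. ¬(□(¬q ∧ p) → ◇□(¬q ∧ p)) ∧ ((¬p ∨ q) ∧ q), u
2. ¬(□(¬q ∧ p) → ◇□(¬q ∧ p)), u
3. (¬p ∨ q) ∧ q, u
4. □(¬q ∧ p), u
5. ¬◇□(¬q ∧ p), u
6. ¬p ∨ q, u
7. q, u
8. ¬q ∧ p, u
9. ¬q, u
10. p, u
Accessibility: uRu
Branch closes: q and ¬q both at u.
All branches of the tableau close; one closing branch shown above.

No, unsatisfiable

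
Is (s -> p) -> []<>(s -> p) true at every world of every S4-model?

Invalid (countermodel exists)

Tableau for the negation ~((s -> p) -> []<>(s -> p)):
1. ~((s -> p) -> []<>(s -> p)), w0
2. s -> p, w0
3. ~[]<>(s -> p), w0
4. p, w0
5. ~<>(s -> p), w1
6. ~(s -> p), w1
7. s, w1
8. ~p, w1
Accessibility: w0Rw0, w0Rw1, w1Rw1
The negation has an open branch (countermodel exists).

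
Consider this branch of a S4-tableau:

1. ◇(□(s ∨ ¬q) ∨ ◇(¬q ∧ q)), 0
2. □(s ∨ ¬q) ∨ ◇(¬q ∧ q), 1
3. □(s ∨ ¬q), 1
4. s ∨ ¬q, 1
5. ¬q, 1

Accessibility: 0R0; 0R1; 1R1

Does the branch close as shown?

No atom appears with both signs at the same world.

Open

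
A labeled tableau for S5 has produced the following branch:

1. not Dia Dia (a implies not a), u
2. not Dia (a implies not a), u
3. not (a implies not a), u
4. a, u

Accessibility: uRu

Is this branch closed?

No world carries both an atom and its negation.

Open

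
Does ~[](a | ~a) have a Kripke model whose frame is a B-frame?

1. ~[](a | ~a), 0
2. ~(a | ~a), 1
3. ~a, 1
4. a, 1
Accessibility: 0R0, 0R1, 1R0, 1R1
Branch closes: a and ~a both at 1.
All branches of the tableau close; one closing branch shown above.

Unsatisfiable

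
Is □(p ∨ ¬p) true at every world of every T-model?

Tableau for the negation ¬□(p ∨ ¬p):
1. ¬□(p ∨ ¬p), 0
2. ¬(p ∨ ¬p), 1
3. ¬p, 1
4. p, 1
Accessibility: 0R0, 0R1, 1R1
Branch closes: p and ¬p both at 1.
Every branch of the negation's tableau closes; the branch above is one of them.

Valid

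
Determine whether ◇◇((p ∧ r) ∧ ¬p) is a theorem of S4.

Tableau for the negation ¬◇◇((p ∧ r) ∧ ¬p):
1. ¬◇◇((p ∧ r) ∧ ¬p), w0
2. ¬◇((p ∧ r) ∧ ¬p), w0
3. ¬((p ∧ r) ∧ ¬p), w0
4. p, w0
Accessibility: w0Rw0
The negation has an open branch (countermodel exists).

Invalid (countermodel exists)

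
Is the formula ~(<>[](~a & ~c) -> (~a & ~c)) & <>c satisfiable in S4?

Yes, satisfiable

1. ~(<>[](~a & ~c) -> (~a & ~c)) & <>c, w0
2. ~(<>[](~a & ~c) -> (~a & ~c)), w0
3. <>c, w0
4. <>[](~a & ~c), w0
5. ~(~a & ~c), w0
6. c, w0
7. c, w1
8. [](~a & ~c), w2
9. ~a & ~c, w2
10. ~a, w2
11. ~c, w2
Accessibility: w0Rw0, w0Rw1, w0Rw2, w1Rw1, w2Rw2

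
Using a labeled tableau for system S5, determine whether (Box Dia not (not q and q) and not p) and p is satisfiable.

1. (Box Dia not (not q and q) and not p) and p, u
2. Box Dia not (not q and q) and not p, u
3. p, u
4. Box Dia not (not q and q), u
5. not p, u
Accessibility: uRu
Branch closes: p and not p both at u.
All branches of the tableau close; one closing branch shown above.

Unsatisfiable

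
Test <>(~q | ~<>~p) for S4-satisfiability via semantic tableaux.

1. <>(~q | ~<>~p), u
2. ~q | ~<>~p, v
3. ~<>~p, v
4. p, v
Accessibility: uRu, uRv, vRv

Satisfiable (open branch found)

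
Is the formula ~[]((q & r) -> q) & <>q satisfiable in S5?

1. ~[]((q & r) -> q) & <>q, 0
2. ~[]((q & r) -> q), 0
3. <>q, 0
4. ~((q & r) -> q), 1
5. q & r, 1
6. ~q, 1
7. q, 1
8. r, 1
Accessibility: 0R0, 0R1, 1R0, 1R1
Branch closes: q and ~q both at 1.
All branches of the tableau close; one closing branch shown above.

Unsatisfiable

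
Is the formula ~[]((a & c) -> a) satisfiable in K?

Unsatisfiable

1. ~[]((a & c) -> a), 0
2. ~((a & c) -> a), 1
3. a & c, 1
4. ~a, 1
5. a, 1
6. c, 1
Accessibility: 0R1
Branch closes: a and ~a both at 1.
Every branch closes; the branch above is one of them.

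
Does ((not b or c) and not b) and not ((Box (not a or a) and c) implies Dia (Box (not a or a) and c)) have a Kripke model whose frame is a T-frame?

Unsatisfiable

1. ((not b or c) and not b) and not ((Box (not a or a) and c) implies Dia (Box (not a or a) and c)), u
2. (not b or c) and not b, u   [and-rule on 1]
3. not ((Box (not a or a) and c) implies Dia (Box (not a or a) and c)), u   [and-rule on 1]
4. not b or c, u   [and-rule on 2]
5. not b, u   [and-rule on 2]
6. Box (not a or a) and c, u   [neg-implies-rule on 3]
7. not Dia (Box (not a or a) and c), u   [neg-implies-rule on 3]
8. Box (not a or a), u   [and-rule on 6]
9. c, u   [and-rule on 6]
10. not (Box (not a or a) and c), u   [neg-Dia-rule on 7 via uRu]
11. not a or a, u   [Box-rule on 8 via uRu]
12. not Box (not a or a), u   [neg-and-rule on 10 (branches; this branch)]
13. a, u   [or-rule on 11 (branches; this branch)]
14. not (not a or a), v   [neg-Box-rule on 12: fresh world v, uRv]
15. a, v   [neg-or-rule on 14]
16. not a, v   [neg-or-rule on 14]
Accessibility: uRu, uRv, vRv
Branch closes: a and not a both at v.
Every branch closes; the branch above is one of them.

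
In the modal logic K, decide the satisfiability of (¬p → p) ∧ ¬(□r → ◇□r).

Satisfiable

1. (¬p → p) ∧ ¬(□r → ◇□r), u
2. ¬p → p, u
3. ¬(□r → ◇□r), u
4. □r, u
5. ¬◇□r, u
6. p, u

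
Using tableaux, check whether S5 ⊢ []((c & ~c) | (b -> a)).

Not valid

Tableau for the negation ~[]((c & ~c) | (b -> a)):
1. ~[]((c & ~c) | (b -> a)), u
2. ~((c & ~c) | (b -> a)), v
3. ~(c & ~c), v
4. ~(b -> a), v
5. b, v
6. ~a, v
7. c, v
Accessibility: uRu, uRv, vRu, vRv
The negation has an open branch (countermodel exists).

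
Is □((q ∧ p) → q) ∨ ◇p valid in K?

Valid

Tableau for the negation ¬(□((q ∧ p) → q) ∨ ◇p):
1. ¬(□((q ∧ p) → q) ∨ ◇p), u
2. ¬□((q ∧ p) → q), u   [¬∨-rule on 1]
3. ¬◇p, u   [¬∨-rule on 1]
4. ¬((q ∧ p) → q), v   [¬□-rule on 2: fresh world v, uRv]
5. q ∧ p, v   [¬→-rule on 4]
6. ¬q, v   [¬→-rule on 4]
7. q, v   [∧-rule on 5]
8. p, v   [∧-rule on 5]
Accessibility: uRv
Branch closes: q and ¬q both at v.
Every branch of the negation's tableau closes; the branch above is one of them.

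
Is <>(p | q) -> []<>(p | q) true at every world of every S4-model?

Not valid

Tableau for the negation ~(<>(p | q) -> []<>(p | q)):
1. ~(<>(p | q) -> []<>(p | q)), w0
2. <>(p | q), w0
3. ~[]<>(p | q), w0
4. p | q, w1
5. q, w1
6. ~<>(p | q), w2
7. ~(p | q), w2
8. ~p, w2
9. ~q, w2
Accessibility: w0Rw0, w0Rw1, w0Rw2, w1Rw1, w2Rw2
The negation has an open branch (countermodel exists).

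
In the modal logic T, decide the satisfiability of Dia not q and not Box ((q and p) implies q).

1. Dia not q and not Box ((q and p) implies q), u
2. Dia not q, u   [and-rule on 1]
3. not Box ((q and p) implies q), u   [and-rule on 1]
4. not q, v   [Dia-rule on 2: fresh world v, uRv]
5. not ((q and p) implies q), w   [neg-Box-rule on 3: fresh world w, uRw]
6. q and p, w   [neg-implies-rule on 5]
7. not q, w   [neg-implies-rule on 5]
8. q, w   [and-rule on 6]
9. p, w   [and-rule on 6]
Accessibility: uRu, uRv, uRw, vRv, wRw
Branch closes: q and not q both at w.
Every branch closes; the branch above is one of them.

Unsatisfiable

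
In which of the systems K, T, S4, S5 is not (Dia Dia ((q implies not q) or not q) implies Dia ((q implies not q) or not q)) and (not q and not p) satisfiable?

T-tableau for the formula:
1. not (Dia Dia ((q implies not q) or not q) implies Dia ((q implies not q) or not q)) and (not q and not p), w0
2. not (Dia Dia ((q implies not q) or not q) implies Dia ((q implies not q) or not q)), w0
3. not q and not p, w0
4. Dia Dia ((q implies not q) or not q), w0
5. not Dia ((q implies not q) or not q), w0
6. not q, w0
7. not p, w0
8. not ((q implies not q) or not q), w0
9. not (q implies not q), w0
10. q, w0
Accessibility: w0Rw0
Branch closes: q and not q both at w0.
Every branch closes (one shown): unsatisfiable in T, hence also in S4, S5 (every S4/S5-frame is a T-frame).
K-tableau for the formula:
1. not (Dia Dia ((q implies not q) or not q) implies Dia ((q implies not q) or not q)) and (not q and not p), w0
2. not (Dia Dia ((q implies not q) or not q) implies Dia ((q implies not q) or not q)), w0
3. not q and not p, w0
4. Dia Dia ((q implies not q) or not q), w0
5. not Dia ((q implies not q) or not q), w0
6. not q, w0
7. not p, w0
8. Dia ((q implies not q) or not q), w1
9. not ((q implies not q) or not q), w1
10. not (q implies not q), w1
11. q, w1
12. (q implies not q) or not q, w2
13. not q, w2
Accessibility: w0Rw1, w1Rw2
Complete open branch: satisfiable in K.

K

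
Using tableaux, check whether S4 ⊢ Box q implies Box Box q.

Tableau for the negation not (Box q implies Box Box q):
1. not (Box q implies Box Box q), u
2. Box q, u
3. not Box Box q, u
4. q, u
5. not Box q, v
6. q, v
7. not q, w
8. q, w
Accessibility: uRu, uRv, uRw, vRv, vRw, wRw
Branch closes: q and not q both at w.
All branches of the negation close; one closing branch shown above.

Valid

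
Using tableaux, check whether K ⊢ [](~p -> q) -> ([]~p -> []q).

Yes, valid

Tableau for the negation ~([](~p -> q) -> ([]~p -> []q)):
1. ~([](~p -> q) -> ([]~p -> []q)), 0
2. [](~p -> q), 0   [~->-rule on 1]
3. ~([]~p -> []q), 0   [~->-rule on 1]
4. []~p, 0   [~->-rule on 3]
5. ~[]q, 0   [~->-rule on 3]
6. ~q, 1   [~[]-rule on 5: fresh world 1, 0R1]
7. ~p -> q, 1   [[]-rule on 2 via 0R1]
8. ~p, 1   [[]-rule on 4 via 0R1]
9. q, 1   [->-rule on 7 (branches; this branch)]
Accessibility: 0R1
Branch closes: q and ~q both at 1.
Every branch of the negation's tableau closes; the branch above is one of them.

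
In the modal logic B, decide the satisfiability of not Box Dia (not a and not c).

1. not Box Dia (not a and not c), w0
2. not Dia (not a and not c), w1
3. not (not a and not c), w0
4. not (not a and not c), w1
5. c, w0
6. c, w1
Accessibility: w0Rw0, w0Rw1, w1Rw0, w1Rw1

Satisfiable (open branch found)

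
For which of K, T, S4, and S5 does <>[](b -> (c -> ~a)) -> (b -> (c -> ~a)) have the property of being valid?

S5-tableau for the negation ~(<>[](b -> (c -> ~a)) -> (b -> (c -> ~a))):
1. ~(<>[](b -> (c -> ~a)) -> (b -> (c -> ~a))), 0
2. <>[](b -> (c -> ~a)), 0
3. ~(b -> (c -> ~a)), 0
4. b, 0
5. ~(c -> ~a), 0
6. c, 0
7. a, 0
8. [](b -> (c -> ~a)), 1
9. b -> (c -> ~a), 0
10. b -> (c -> ~a), 1
11. c -> ~a, 0
12. c -> ~a, 1
13. ~a, 0
Accessibility: 0R0, 0R1, 1R0, 1R1
Branch closes: a and ~a both at 0.
Every branch closes (one shown): valid in S5.
S4-tableau for the negation ~(<>[](b -> (c -> ~a)) -> (b -> (c -> ~a))):
1. ~(<>[](b -> (c -> ~a)) -> (b -> (c -> ~a))), 0
2. <>[](b -> (c -> ~a)), 0
3. ~(b -> (c -> ~a)), 0
4. b, 0
5. ~(c -> ~a), 0
6. c, 0
7. a, 0
8. [](b -> (c -> ~a)), 1
9. b -> (c -> ~a), 1
10. c -> ~a, 1
11. ~a, 1
Accessibility: 0R0, 0R1, 1R1
Complete open branch: countermodel on an S4-frame, so not valid in S4, nor in K, T (the same frame is also a K-frame and a T-frame).

S5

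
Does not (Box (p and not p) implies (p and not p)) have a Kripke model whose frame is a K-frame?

Satisfiable (open branch found)

1. not (Box (p and not p) implies (p and not p)), 0
2. Box (p and not p), 0
3. not (p and not p), 0
4. p, 0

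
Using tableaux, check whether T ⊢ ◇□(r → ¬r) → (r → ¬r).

No, not valid

Tableau for the negation ¬(◇□(r → ¬r) → (r → ¬r)):
1. ¬(◇□(r → ¬r) → (r → ¬r)), u
2. ◇□(r → ¬r), u
3. ¬(r → ¬r), u
4. r, u
5. □(r → ¬r), v
6. r → ¬r, v
7. ¬r, v
Accessibility: uRu, uRv, vRv
The negation has an open branch (countermodel exists).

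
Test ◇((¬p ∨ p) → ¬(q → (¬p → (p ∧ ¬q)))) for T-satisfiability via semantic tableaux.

Satisfiable (open branch found)

1. ◇((¬p ∨ p) → ¬(q → (¬p → (p ∧ ¬q)))), u
2. (¬p ∨ p) → ¬(q → (¬p → (p ∧ ¬q))), v
3. ¬(q → (¬p → (p ∧ ¬q))), v
4. q, v
5. ¬(¬p → (p ∧ ¬q)), v
6. ¬p, v
7. ¬(p ∧ ¬q), v
Accessibility: uRu, uRv, vRv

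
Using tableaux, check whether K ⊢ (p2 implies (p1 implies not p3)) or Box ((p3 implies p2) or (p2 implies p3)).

Yes, valid

Tableau for the negation not ((p2 implies (p1 implies not p3)) or Box ((p3 implies p2) or (p2 implies p3))):
1. not ((p2 implies (p1 implies not p3)) or Box ((p3 implies p2) or (p2 implies p3))), u
2. not (p2 implies (p1 implies not p3)), u
3. not Box ((p3 implies p2) or (p2 implies p3)), u
4. p2, u
5. not (p1 implies not p3), u
6. p1, u
7. p3, u
8. not ((p3 implies p2) or (p2 implies p3)), v
9. not (p3 implies p2), v
10. not (p2 implies p3), v
11. p3, v
12. not p2, v
13. p2, v
14. not p3, v
Accessibility: uRv
Branch closes: p2 and not p2 both at v.
Every branch of the negation's tableau closes; the branch above is one of them.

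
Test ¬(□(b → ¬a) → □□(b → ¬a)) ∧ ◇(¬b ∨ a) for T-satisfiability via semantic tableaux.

Satisfiable

1. ¬(□(b → ¬a) → □□(b → ¬a)) ∧ ◇(¬b ∨ a), 0
2. ¬(□(b → ¬a) → □□(b → ¬a)), 0   [∧-rule on 1]
3. ◇(¬b ∨ a), 0   [∧-rule on 1]
4. □(b → ¬a), 0   [¬→-rule on 2]
5. ¬□□(b → ¬a), 0   [¬→-rule on 2]
6. b → ¬a, 0   [□-rule on 4 via 0R0]
7. ¬a, 0   [→-rule on 6 (branches; this branch)]
8. ¬b ∨ a, 1   [◇-rule on 3: fresh world 1, 0R1]
9. b → ¬a, 1   [□-rule on 4 via 0R1]
10. a, 1   [∨-rule on 8 (branches; this branch)]
11. ¬b, 1   [→-rule on 9 (branches; this branch)]
12. ¬□(b → ¬a), 2   [¬□-rule on 5: fresh world 2, 0R2]
13. b → ¬a, 2   [□-rule on 4 via 0R2]
14. ¬a, 2   [→-rule on 13 (branches; this branch)]
15. ¬(b → ¬a), 3   [¬□-rule on 12: fresh world 3, 2R3]
16. b, 3   [¬→-rule on 15]
17. a, 3   [¬→-rule on 15]
Accessibility: 0R0, 0R1, 0R2, 1R1, 2R2, 2R3, 3R3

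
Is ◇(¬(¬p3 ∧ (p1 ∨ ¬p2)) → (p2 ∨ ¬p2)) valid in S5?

Tableau for the negation ¬◇(¬(¬p3 ∧ (p1 ∨ ¬p2)) → (p2 ∨ ¬p2)):
1. ¬◇(¬(¬p3 ∧ (p1 ∨ ¬p2)) → (p2 ∨ ¬p2)), 0
2. ¬(¬(¬p3 ∧ (p1 ∨ ¬p2)) → (p2 ∨ ¬p2)), 0   [¬◇-rule on 1 via 0R0]
3. ¬(¬p3 ∧ (p1 ∨ ¬p2)), 0   [¬→-rule on 2]
4. ¬(p2 ∨ ¬p2), 0   [¬→-rule on 2]
5. ¬p2, 0   [¬∨-rule on 4]
6. p2, 0   [¬∨-rule on 4]
Accessibility: 0R0
Branch closes: p2 and ¬p2 both at 0.
Every branch of the negation's tableau closes; the branch above is one of them.

Valid in S5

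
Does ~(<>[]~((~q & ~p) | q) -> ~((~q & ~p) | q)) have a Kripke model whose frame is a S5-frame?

No, unsatisfiable

1. ~(<>[]~((~q & ~p) | q) -> ~((~q & ~p) | q)), w0
2. <>[]~((~q & ~p) | q), w0   [~->-rule on 1]
3. (~q & ~p) | q, w0   [~->-rule on 1]
4. ~q & ~p, w0   [|-rule on 3 (branches; this branch)]
5. ~q, w0   [&-rule on 4]
6. ~p, w0   [&-rule on 4]
7. []~((~q & ~p) | q), w1   [<>-rule on 2: fresh world w1, w0Rw1]
8. ~((~q & ~p) | q), w0   [[]-rule on 7 via w1Rw0]
9. ~(~q & ~p), w0   [~|-rule on 8]
10. ~((~q & ~p) | q), w1   [[]-rule on 7 via w1Rw1]
11. ~(~q & ~p), w1   [~|-rule on 10]
12. ~q, w1   [~|-rule on 10]
13. p, w0   [~&-rule on 9 (branches; this branch)]
Accessibility: w0Rw0, w0Rw1, w1Rw0, w1Rw1
Branch closes: p and ~p both at w0.
Every branch closes; the branch above is one of them.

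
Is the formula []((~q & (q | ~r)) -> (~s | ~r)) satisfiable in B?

Yes, satisfiable

1. []((~q & (q | ~r)) -> (~s | ~r)), w0
2. (~q & (q | ~r)) -> (~s | ~r), w0
3. ~s | ~r, w0
4. ~r, w0
Accessibility: w0Rw0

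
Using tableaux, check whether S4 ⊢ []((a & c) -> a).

Tableau for the negation ~[]((a & c) -> a):
1. ~[]((a & c) -> a), w0
2. ~((a & c) -> a), w1
3. a & c, w1
4. ~a, w1
5. a, w1
6. c, w1
Accessibility: w0Rw0, w0Rw1, w1Rw1
Branch closes: a and ~a both at w1.
Every branch of the negation's tableau closes; the branch above is one of them.

Valid in S4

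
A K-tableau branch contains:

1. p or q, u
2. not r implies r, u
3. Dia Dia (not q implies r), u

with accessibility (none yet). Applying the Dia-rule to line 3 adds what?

a fresh world v with uRv, and Dia (not q implies r) at v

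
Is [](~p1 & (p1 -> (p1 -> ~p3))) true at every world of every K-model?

No, not valid

Tableau for the negation ~[](~p1 & (p1 -> (p1 -> ~p3))):
1. ~[](~p1 & (p1 -> (p1 -> ~p3))), u
2. ~(~p1 & (p1 -> (p1 -> ~p3))), v
3. ~(p1 -> (p1 -> ~p3)), v
4. p1, v
5. ~(p1 -> ~p3), v
6. p3, v
Accessibility: uRv
The negation has an open branch (countermodel exists).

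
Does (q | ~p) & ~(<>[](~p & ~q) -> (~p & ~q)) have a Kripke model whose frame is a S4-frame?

Satisfiable

1. (q | ~p) & ~(<>[](~p & ~q) -> (~p & ~q)), 0
2. q | ~p, 0   [&-rule on 1]
3. ~(<>[](~p & ~q) -> (~p & ~q)), 0   [&-rule on 1]
4. <>[](~p & ~q), 0   [~->-rule on 3]
5. ~(~p & ~q), 0   [~->-rule on 3]
6. ~p, 0   [|-rule on 2 (branches; this branch)]
7. q, 0   [~&-rule on 5 (branches; this branch)]
8. [](~p & ~q), 1   [<>-rule on 4: fresh world 1, 0R1]
9. ~p & ~q, 1   [[]-rule on 8 via 1R1]
10. ~p, 1   [&-rule on 9]
11. ~q, 1   [&-rule on 9]
Accessibility: 0R0, 0R1, 1R1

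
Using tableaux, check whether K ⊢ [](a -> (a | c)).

Valid in K

Tableau for the negation ~[](a -> (a | c)):
1. ~[](a -> (a | c)), u
2. ~(a -> (a | c)), v   [~[]-rule on 1: fresh world v, uRv]
3. a, v   [~->-rule on 2]
4. ~(a | c), v   [~->-rule on 2]
5. ~a, v   [~|-rule on 4]
6. ~c, v   [~|-rule on 4]
Accessibility: uRv
Branch closes: a and ~a both at v.
Every branch of the negation's tableau closes; the branch above is one of them.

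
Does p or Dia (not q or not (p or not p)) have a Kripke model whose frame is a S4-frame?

Satisfiable (open branch found)

1. p or Dia (not q or not (p or not p)), w0
2. Dia (not q or not (p or not p)), w0
3. not q or not (p or not p), w1
4. not q, w1
Accessibility: w0Rw0, w0Rw1, w1Rw1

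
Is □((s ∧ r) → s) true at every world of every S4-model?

Tableau for the negation ¬□((s ∧ r) → s):
1. ¬□((s ∧ r) → s), u
2. ¬((s ∧ r) → s), v   [¬□-rule on 1: fresh world v, uRv]
3. s ∧ r, v   [¬→-rule on 2]
4. ¬s, v   [¬→-rule on 2]
5. s, v   [∧-rule on 3]
6. r, v   [∧-rule on 3]
Accessibility: uRu, uRv, vRv
Branch closes: s and ¬s both at v.
Every branch of the negation's tableau closes; the branch above is one of them.

Yes, valid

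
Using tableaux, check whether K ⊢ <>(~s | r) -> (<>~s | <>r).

Yes, valid

Tableau for the negation ~(<>(~s | r) -> (<>~s | <>r)):
1. ~(<>(~s | r) -> (<>~s | <>r)), w0
2. <>(~s | r), w0
3. ~(<>~s | <>r), w0
4. ~<>~s, w0
5. ~<>r, w0
6. ~s | r, w1
7. s, w1
8. ~r, w1
9. r, w1
Accessibility: w0Rw1
Branch closes: r and ~r both at w1.
All branches of the negation close; one closing branch shown above.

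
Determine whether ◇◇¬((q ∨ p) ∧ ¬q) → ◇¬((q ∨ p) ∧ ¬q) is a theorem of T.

Tableau for the negation ¬(◇◇¬((q ∨ p) ∧ ¬q) → ◇¬((q ∨ p) ∧ ¬q)):
1. ¬(◇◇¬((q ∨ p) ∧ ¬q) → ◇¬((q ∨ p) ∧ ¬q)), w0
2. ◇◇¬((q ∨ p) ∧ ¬q), w0
3. ¬◇¬((q ∨ p) ∧ ¬q), w0
4. (q ∨ p) ∧ ¬q, w0
5. q ∨ p, w0
6. ¬q, w0
7. p, w0
8. ◇¬((q ∨ p) ∧ ¬q), w1
9. (q ∨ p) ∧ ¬q, w1
10. q ∨ p, w1
11. ¬q, w1
12. p, w1
13. ¬((q ∨ p) ∧ ¬q), w2
14. q, w2
Accessibility: w0Rw0, w0Rw1, w1Rw1, w1Rw2, w2Rw2
The negation has an open branch (countermodel exists).

Not valid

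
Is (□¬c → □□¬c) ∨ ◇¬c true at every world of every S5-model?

Tableau for the negation ¬((□¬c → □□¬c) ∨ ◇¬c):
1. ¬((□¬c → □□¬c) ∨ ◇¬c), w0
2. ¬(□¬c → □□¬c), w0
3. ¬◇¬c, w0
4. □¬c, w0
5. ¬□□¬c, w0
6. c, w0
7. ¬c, w0
Accessibility: w0Rw0
Branch closes: c and ¬c both at w0.
All branches of the negation close; one closing branch shown above.

Valid in S5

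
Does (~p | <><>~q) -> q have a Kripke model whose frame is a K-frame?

1. (~p | <><>~q) -> q, w0
2. q, w0

Satisfiable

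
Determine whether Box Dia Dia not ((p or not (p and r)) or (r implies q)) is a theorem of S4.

Tableau for the negation not Box Dia Dia not ((p or not (p and r)) or (r implies q)):
1. not Box Dia Dia not ((p or not (p and r)) or (r implies q)), w0
2. not Dia Dia not ((p or not (p and r)) or (r implies q)), w1
3. not Dia not ((p or not (p and r)) or (r implies q)), w1
4. (p or not (p and r)) or (r implies q), w1
5. r implies q, w1
6. q, w1
Accessibility: w0Rw0, w0Rw1, w1Rw1
The negation has an open branch (countermodel exists).

Invalid (countermodel exists)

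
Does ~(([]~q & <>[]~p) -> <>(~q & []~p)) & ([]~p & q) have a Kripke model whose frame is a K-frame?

Unsatisfiable (every branch closes)

1. ~(([]~q & <>[]~p) -> <>(~q & []~p)) & ([]~p & q), 0
2. ~(([]~q & <>[]~p) -> <>(~q & []~p)), 0
3. []~p & q, 0
4. []~q & <>[]~p, 0
5. ~<>(~q & []~p), 0
6. []~p, 0
7. q, 0
8. []~q, 0
9. <>[]~p, 0
10. []~p, 1
11. ~(~q & []~p), 1
12. ~p, 1
13. ~q, 1
14. ~[]~p, 1
15. p, 2
16. ~p, 2
Accessibility: 0R1, 1R2
Branch closes: p and ~p both at 2.
Every branch closes; the branch above is one of them.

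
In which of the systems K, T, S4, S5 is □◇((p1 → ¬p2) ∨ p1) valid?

T, S4, S5

K-tableau for the negation ¬□◇((p1 → ¬p2) ∨ p1):
1. ¬□◇((p1 → ¬p2) ∨ p1), 0
2. ¬◇((p1 → ¬p2) ∨ p1), 1
Accessibility: 0R1
Complete open branch: countermodel on a K-frame, so not valid in K.
T-tableau for the negation ¬□◇((p1 → ¬p2) ∨ p1):
1. ¬□◇((p1 → ¬p2) ∨ p1), 0
2. ¬◇((p1 → ¬p2) ∨ p1), 1
3. ¬((p1 → ¬p2) ∨ p1), 1
4. ¬(p1 → ¬p2), 1
5. ¬p1, 1
6. p1, 1
7. p2, 1
Accessibility: 0R0, 0R1, 1R1
Branch closes: p1 and ¬p1 both at 1.
Every branch closes (one shown): valid in T, hence also in S4, S5 (every theorem of T is a theorem of S4 and S5).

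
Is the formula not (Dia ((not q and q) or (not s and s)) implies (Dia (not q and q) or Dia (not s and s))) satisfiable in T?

Unsatisfiable (every branch closes)

1. not (Dia ((not q and q) or (not s and s)) implies (Dia (not q and q) or Dia (not s and s))), w0
2. Dia ((not q and q) or (not s and s)), w0
3. not (Dia (not q and q) or Dia (not s and s)), w0
4. not Dia (not q and q), w0
5. not Dia (not s and s), w0
6. not (not q and q), w0
7. not (not s and s), w0
8. not q, w0
9. not s, w0
10. (not q and q) or (not s and s), w1
11. not (not q and q), w1
12. not (not s and s), w1
13. not s and s, w1
14. not s, w1
15. s, w1
Accessibility: w0Rw0, w0Rw1, w1Rw1
Branch closes: s and not s both at w1.
Every branch closes; the branch above is one of them.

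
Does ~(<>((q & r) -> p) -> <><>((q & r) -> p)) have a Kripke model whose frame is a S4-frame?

1. ~(<>((q & r) -> p) -> <><>((q & r) -> p)), u
2. <>((q & r) -> p), u
3. ~<><>((q & r) -> p), u
4. ~<>((q & r) -> p), u
5. ~((q & r) -> p), u
6. q & r, u
7. ~p, u
8. q, u
9. r, u
10. (q & r) -> p, v
11. ~<>((q & r) -> p), v
12. ~((q & r) -> p), v
13. q & r, v
14. ~p, v
15. q, v
16. r, v
17. ~(q & r), v
18. ~r, v
Accessibility: uRu, uRv, vRv
Branch closes: r and ~r both at v.
All branches of the tableau close; one closing branch shown above.

Unsatisfiable (every branch closes)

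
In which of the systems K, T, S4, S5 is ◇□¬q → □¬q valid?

S4-tableau for the negation ¬(◇□¬q → □¬q):
1. ¬(◇□¬q → □¬q), 0
2. ◇□¬q, 0   [¬→-rule on 1]
3. ¬□¬q, 0   [¬→-rule on 1]
4. □¬q, 1   [◇-rule on 2: fresh world 1, 0R1]
5. ¬q, 1   [□-rule on 4 via 1R1]
6. q, 2   [¬□-rule on 3: fresh world 2, 0R2]
Accessibility: 0R0, 0R1, 0R2, 1R1, 2R2
Complete open branch: countermodel on an S4-frame, so not valid in S4, nor in K, T (the same frame is also a K-frame and a T-frame).
S5-tableau for the negation ¬(◇□¬q → □¬q):
1. ¬(◇□¬q → □¬q), 0
2. ◇□¬q, 0   [¬→-rule on 1]
3. ¬□¬q, 0   [¬→-rule on 1]
4. □¬q, 1   [◇-rule on 2: fresh world 1, 0R1]
5. ¬q, 0   [□-rule on 4 via 1R0]
6. ¬q, 1   [□-rule on 4 via 1R1]
7. q, 2   [¬□-rule on 3: fresh world 2, 0R2]
8. ¬q, 2   [□-rule on 4 via 1R2]
Accessibility: 0R0, 0R1, 0R2, 1R0, 1R1, 1R2, 2R0, 2R1, 2R2
Branch closes: q and ¬q both at 2.
Every branch closes (one shown): valid in S5.

S5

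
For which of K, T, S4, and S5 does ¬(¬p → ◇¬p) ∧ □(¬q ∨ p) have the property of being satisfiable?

K

T-tableau for the formula:
1. ¬(¬p → ◇¬p) ∧ □(¬q ∨ p), u
2. ¬(¬p → ◇¬p), u   [∧-rule on 1]
3. □(¬q ∨ p), u   [∧-rule on 1]
4. ¬p, u   [¬→-rule on 2]
5. ¬◇¬p, u   [¬→-rule on 2]
6. ¬q ∨ p, u   [□-rule on 3 via uRu]
7. p, u   [¬◇-rule on 5 via uRu]
Accessibility: uRu
Branch closes: p and ¬p both at u.
Every branch closes (one shown): unsatisfiable in T, hence also in S4, S5 (every S4/S5-frame is a T-frame).
K-tableau for the formula:
1. ¬(¬p → ◇¬p) ∧ □(¬q ∨ p), u
2. ¬(¬p → ◇¬p), u   [∧-rule on 1]
3. □(¬q ∨ p), u   [∧-rule on 1]
4. ¬p, u   [¬→-rule on 2]
5. ¬◇¬p, u   [¬→-rule on 2]
Complete open branch: satisfiable in K.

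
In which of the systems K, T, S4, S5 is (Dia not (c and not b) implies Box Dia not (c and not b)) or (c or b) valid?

S5

S4-tableau for the negation not ((Dia not (c and not b) implies Box Dia not (c and not b)) or (c or b)):
1. not ((Dia not (c and not b) implies Box Dia not (c and not b)) or (c or b)), w0
2. not (Dia not (c and not b) implies Box Dia not (c and not b)), w0
3. not (c or b), w0
4. Dia not (c and not b), w0
5. not Box Dia not (c and not b), w0
6. not c, w0
7. not b, w0
8. not (c and not b), w1
9. b, w1
10. not Dia not (c and not b), w2
11. c and not b, w2
12. c, w2
13. not b, w2
Accessibility: w0Rw0, w0Rw1, w0Rw2, w1Rw1, w2Rw2
Complete open branch: countermodel on an S4-frame, so not valid in S4, nor in K, T (the same frame is also a K-frame and a T-frame).
S5-tableau for the negation not ((Dia not (c and not b) implies Box Dia not (c and not b)) or (c or b)):
1. not ((Dia not (c and not b) implies Box Dia not (c and not b)) or (c or b)), w0
2. not (Dia not (c and not b) implies Box Dia not (c and not b)), w0
3. not (c or b), w0
4. Dia not (c and not b), w0
5. not Box Dia not (c and not b), w0
6. not c, w0
7. not b, w0
8. not (c and not b), w1
9. b, w1
10. not Dia not (c and not b), w2
11. c and not b, w0
12. c, w0
Accessibility: w0Rw0, w0Rw1, w0Rw2, w1Rw0, w1Rw1, w1Rw2, w2Rw0, w2Rw1, w2Rw2
Branch closes: c and not c both at w0.
Every branch closes (one shown): valid in S5.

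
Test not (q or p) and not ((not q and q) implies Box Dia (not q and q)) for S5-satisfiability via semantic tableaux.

No, unsatisfiable

1. not (q or p) and not ((not q and q) implies Box Dia (not q and q)), u
2. not (q or p), u
3. not ((not q and q) implies Box Dia (not q and q)), u
4. not q, u
5. not p, u
6. not q and q, u
7. not Box Dia (not q and q), u
8. q, u
Accessibility: uRu
Branch closes: q and not q both at u.
All branches of the tableau close; one closing branch shown above.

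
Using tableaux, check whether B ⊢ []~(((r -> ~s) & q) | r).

Tableau for the negation ~[]~(((r -> ~s) & q) | r):
1. ~[]~(((r -> ~s) & q) | r), w0
2. ((r -> ~s) & q) | r, w1
3. r, w1
Accessibility: w0Rw0, w0Rw1, w1Rw0, w1Rw1
The negation has an open branch (countermodel exists).

Not valid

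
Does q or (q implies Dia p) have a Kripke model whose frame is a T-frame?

1. q or (q implies Dia p), w0
2. q implies Dia p, w0
3. Dia p, w0
4. p, w1
Accessibility: w0Rw0, w0Rw1, w1Rw1

Satisfiable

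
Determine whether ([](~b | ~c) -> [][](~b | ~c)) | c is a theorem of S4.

Valid in S4

Tableau for the negation ~(([](~b | ~c) -> [][](~b | ~c)) | c):
1. ~(([](~b | ~c) -> [][](~b | ~c)) | c), w0
2. ~([](~b | ~c) -> [][](~b | ~c)), w0
3. ~c, w0
4. [](~b | ~c), w0
5. ~[][](~b | ~c), w0
6. ~b | ~c, w0
7. ~[](~b | ~c), w1
8. ~b | ~c, w1
9. ~c, w1
10. ~(~b | ~c), w2
11. b, w2
12. c, w2
13. ~b | ~c, w2
14. ~c, w2
Accessibility: w0Rw0, w0Rw1, w0Rw2, w1Rw1, w1Rw2, w2Rw2
Branch closes: c and ~c both at w2.
All branches of the negation close; one closing branch shown above.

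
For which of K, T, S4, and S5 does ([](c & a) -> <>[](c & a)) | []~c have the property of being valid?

T-tableau for the negation ~(([](c & a) -> <>[](c & a)) | []~c):
1. ~(([](c & a) -> <>[](c & a)) | []~c), 0
2. ~([](c & a) -> <>[](c & a)), 0
3. ~[]~c, 0
4. [](c & a), 0
5. ~<>[](c & a), 0
6. c & a, 0
7. c, 0
8. a, 0
9. ~[](c & a), 0
10. c, 1
11. c & a, 1
12. a, 1
13. ~[](c & a), 1
14. ~(c & a), 2
15. c & a, 2
16. c, 2
17. a, 2
18. ~[](c & a), 2
19. ~a, 2
Accessibility: 0R0, 0R1, 0R2, 1R1, 2R2
Branch closes: a and ~a both at 2.
Every branch closes (one shown): valid in T, hence also in S4, S5 (every theorem of T is a theorem of S4 and S5).
K-tableau for the negation ~(([](c & a) -> <>[](c & a)) | []~c):
1. ~(([](c & a) -> <>[](c & a)) | []~c), 0
2. ~([](c & a) -> <>[](c & a)), 0
3. ~[]~c, 0
4. [](c & a), 0
5. ~<>[](c & a), 0
6. c, 1
7. c & a, 1
8. a, 1
9. ~[](c & a), 1
10. ~(c & a), 2
11. ~a, 2
Accessibility: 0R1, 1R2
Complete open branch: countermodel on a K-frame, so not valid in K.

T, S4, S5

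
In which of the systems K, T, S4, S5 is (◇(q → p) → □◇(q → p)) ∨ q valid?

S5

S5-tableau for the negation ¬((◇(q → p) → □◇(q → p)) ∨ q):
1. ¬((◇(q → p) → □◇(q → p)) ∨ q), 0
2. ¬(◇(q → p) → □◇(q → p)), 0
3. ¬q, 0
4. ◇(q → p), 0
5. ¬□◇(q → p), 0
6. q → p, 1
7. p, 1
8. ¬◇(q → p), 2
9. ¬(q → p), 0
10. q, 0
11. ¬p, 0
Accessibility: 0R0, 0R1, 0R2, 1R0, 1R1, 1R2, 2R0, 2R1, 2R2
Branch closes: q and ¬q both at 0.
Every branch closes (one shown): valid in S5.
S4-tableau for the negation ¬((◇(q → p) → □◇(q → p)) ∨ q):
1. ¬((◇(q → p) → □◇(q → p)) ∨ q), 0
2. ¬(◇(q → p) → □◇(q → p)), 0
3. ¬q, 0
4. ◇(q → p), 0
5. ¬□◇(q → p), 0
6. q → p, 1
7. p, 1
8. ¬◇(q → p), 2
9. ¬(q → p), 2
10. q, 2
11. ¬p, 2
Accessibility: 0R0, 0R1, 0R2, 1R1, 2R2
Complete open branch: countermodel on an S4-frame, so not valid in S4, nor in K, T (the same frame is also a K-frame and a T-frame).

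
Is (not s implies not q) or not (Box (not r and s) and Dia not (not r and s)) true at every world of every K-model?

Tableau for the negation not ((not s implies not q) or not (Box (not r and s) and Dia not (not r and s))):
1. not ((not s implies not q) or not (Box (not r and s) and Dia not (not r and s))), w0
2. not (not s implies not q), w0   [neg-or-rule on 1]
3. Box (not r and s) and Dia not (not r and s), w0   [neg-or-rule on 1]
4. not s, w0   [neg-implies-rule on 2]
5. q, w0   [neg-implies-rule on 2]
6. Box (not r and s), w0   [and-rule on 3]
7. Dia not (not r and s), w0   [and-rule on 3]
8. not (not r and s), w1   [Dia-rule on 7: fresh world w1, w0Rw1]
9. not r and s, w1   [Box-rule on 6 via w0Rw1]
10. not r, w1   [and-rule on 9]
11. s, w1   [and-rule on 9]
12. not s, w1   [neg-and-rule on 8 (branches; this branch)]
Accessibility: w0Rw1
Branch closes: s and not s both at w1.
All branches of the negation close; one closing branch shown above.

Valid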